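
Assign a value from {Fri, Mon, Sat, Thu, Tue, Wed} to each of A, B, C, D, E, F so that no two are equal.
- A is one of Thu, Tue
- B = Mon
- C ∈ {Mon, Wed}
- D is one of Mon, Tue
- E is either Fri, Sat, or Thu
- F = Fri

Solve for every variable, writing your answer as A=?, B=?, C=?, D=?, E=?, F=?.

A=Thu, B=Mon, C=Wed, D=Tue, E=Sat, F=Fri

B's domain is down to {Mon}, so B = Mon. So C, D can't be Mon.
That leaves C = Wed.
D must be Tue (only option left). Eliminate Tue elsewhere: A.
That leaves F = Fri. Eliminate Fri elsewhere: E.
That leaves A = Thu. Strike Thu from E.
That leaves E = Sat.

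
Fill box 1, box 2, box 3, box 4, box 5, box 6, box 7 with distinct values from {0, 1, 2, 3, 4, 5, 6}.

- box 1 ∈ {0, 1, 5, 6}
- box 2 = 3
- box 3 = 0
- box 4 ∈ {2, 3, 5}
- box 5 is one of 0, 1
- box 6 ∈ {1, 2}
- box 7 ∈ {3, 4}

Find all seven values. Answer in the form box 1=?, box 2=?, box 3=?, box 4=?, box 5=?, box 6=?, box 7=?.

box 1=6, box 2=3, box 3=0, box 4=5, box 5=1, box 6=2, box 7=4

box 2's domain is down to {3}, so box 2 = 3. Remove 3 from box 4, box 7.
box 3 has just one choice, so box 3 = 0. Strike 0 from box 1, box 5.
box 5 must be 1 (only option left). Eliminate 1 elsewhere: box 1, box 6.
box 6 has just one choice, so box 6 = 2. Eliminate 2 elsewhere: box 4.
box 7 must be 4 (only option left).
box 4 must be 5 (only option left). So box 1 can't be 5.
box 1 has just one choice, so box 1 = 6.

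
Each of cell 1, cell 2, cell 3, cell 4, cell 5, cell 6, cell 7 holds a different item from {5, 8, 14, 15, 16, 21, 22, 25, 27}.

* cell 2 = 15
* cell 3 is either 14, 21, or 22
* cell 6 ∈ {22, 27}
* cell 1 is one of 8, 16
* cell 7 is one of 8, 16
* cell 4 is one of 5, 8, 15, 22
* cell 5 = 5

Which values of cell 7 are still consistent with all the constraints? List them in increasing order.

cell 2 must be 15 (only option left). Remove 15 from cell 4.
cell 5 has just one choice, so cell 5 = 5. Strike 5 from cell 4.
cell 1 and cell 7 between them cover only {8, 16} — a naked pair. Remove those values from cell 4.
cell 4's domain is down to {22}, so cell 4 = 22. Eliminate 22 elsewhere: cell 3, cell 6.
cell 6 has just one choice, so cell 6 = 27.
No further eliminations apply; cell 7 can still be any of 8, 16.

8, 16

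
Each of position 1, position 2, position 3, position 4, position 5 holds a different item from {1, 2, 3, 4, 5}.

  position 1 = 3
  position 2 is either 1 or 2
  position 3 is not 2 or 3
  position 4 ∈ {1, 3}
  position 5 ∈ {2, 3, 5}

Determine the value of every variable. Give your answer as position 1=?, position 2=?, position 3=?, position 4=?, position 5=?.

position 1=3, position 2=2, position 3=4, position 4=1, position 5=5

position 1's domain is down to {3}, so position 1 = 3. So position 4, position 5 can't be 3.
position 4 must be 1 (only option left). Remove 1 from position 2, position 3.
position 2's domain is down to {2}, so position 2 = 2. So position 5 can't be 2.
position 5 must be 5 (only option left). Strike 5 from position 3.
position 3 has just one choice, so position 3 = 4.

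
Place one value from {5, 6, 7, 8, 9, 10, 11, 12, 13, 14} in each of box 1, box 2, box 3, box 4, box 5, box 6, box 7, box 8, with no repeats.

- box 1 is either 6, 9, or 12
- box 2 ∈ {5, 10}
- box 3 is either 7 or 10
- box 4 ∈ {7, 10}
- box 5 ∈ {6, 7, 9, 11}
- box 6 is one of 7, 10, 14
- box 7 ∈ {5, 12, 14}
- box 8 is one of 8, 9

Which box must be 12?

box 3 and box 4 share exactly the 2 values {7, 10}; by pigeonhole those values go to them, so strike 7, 10 from box 2, box 5, box 6.
That leaves box 2 = 5. Remove 5 from box 7.
box 6 must be 14 (only option left). So box 7 can't be 14.
So 12 goes to box 7.

box 7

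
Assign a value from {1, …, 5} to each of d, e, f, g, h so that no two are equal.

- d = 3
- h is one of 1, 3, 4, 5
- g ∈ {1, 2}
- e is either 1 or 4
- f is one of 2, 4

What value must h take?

5

d must be 3 (only option left). Remove 3 from h.
The 4 still-open variables draw from only 4 values {1, 2, 4, 5}, so each is used; only h can be 5, hence h = 5.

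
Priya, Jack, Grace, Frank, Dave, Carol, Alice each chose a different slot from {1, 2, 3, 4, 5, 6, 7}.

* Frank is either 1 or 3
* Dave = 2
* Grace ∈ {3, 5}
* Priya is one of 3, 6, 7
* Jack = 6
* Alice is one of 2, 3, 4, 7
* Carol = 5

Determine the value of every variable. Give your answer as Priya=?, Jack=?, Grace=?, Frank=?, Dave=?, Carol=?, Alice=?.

Jack's domain is down to {6}, so Jack = 6. So Priya can't be 6.
That leaves Dave = 2. Strike 2 from Alice.
That leaves Carol = 5. Strike 5 from Grace.
Grace has just one choice, so Grace = 3. Eliminate 3 elsewhere: Priya, Frank, Alice.
Frank's domain is down to {1}, so Frank = 1.
Priya must be 7 (only option left). So Alice can't be 7.
Alice has just one choice, so Alice = 4.

Priya=7, Jack=6, Grace=3, Frank=1, Dave=2, Carol=5, Alice=4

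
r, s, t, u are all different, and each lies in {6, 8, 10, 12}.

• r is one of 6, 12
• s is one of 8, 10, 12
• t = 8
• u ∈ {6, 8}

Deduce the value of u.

t's domain is down to {8}, so t = 8. Strike 8 from s, u.
So u = 6.

6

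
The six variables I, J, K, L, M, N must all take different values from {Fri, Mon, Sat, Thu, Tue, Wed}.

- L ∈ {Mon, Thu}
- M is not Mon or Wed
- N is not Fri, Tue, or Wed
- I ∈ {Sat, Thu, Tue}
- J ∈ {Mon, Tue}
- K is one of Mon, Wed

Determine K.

Wed

The 6 variables draw from only 6 values {Fri, Mon, Sat, Thu, Tue, Wed}, so each is used; only M can be Fri, hence M = Fri.
Among the 5 still-open variables, Wed fits only K (and all 5 values in {Mon, Sat, Thu, Tue, Wed} must be used), so K = Wed.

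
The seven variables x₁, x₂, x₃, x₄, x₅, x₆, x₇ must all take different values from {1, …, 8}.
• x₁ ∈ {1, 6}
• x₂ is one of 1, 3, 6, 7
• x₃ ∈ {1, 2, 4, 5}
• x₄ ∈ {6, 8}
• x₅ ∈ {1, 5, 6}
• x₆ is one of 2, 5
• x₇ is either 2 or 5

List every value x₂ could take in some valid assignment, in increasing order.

x₆ and x₇ share exactly the 2 values {2, 5}; by pigeonhole those values go to them, so strike 2, 5 from x₃, x₅.
The 2 variables x₁ and x₅ are confined to {1, 6}, which locks those values in; drop them from x₂, x₃, x₄.
x₃ has just one choice, so x₃ = 4.
That leaves x₄ = 8.
No further eliminations apply; x₂ can still be any of 3, 7.

3, 7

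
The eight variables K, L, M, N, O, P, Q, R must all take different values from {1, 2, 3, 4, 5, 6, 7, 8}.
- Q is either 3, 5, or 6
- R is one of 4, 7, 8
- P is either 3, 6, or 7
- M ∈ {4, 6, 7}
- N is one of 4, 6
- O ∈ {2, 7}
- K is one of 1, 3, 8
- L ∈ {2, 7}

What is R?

The 8 variables draw from only 8 values {1, 2, 3, 4, 5, 6, 7, 8}, so each is used; only K can be 1, hence K = 1.
Among the 7 still-open variables, 5 fits only Q (and all 7 values in {2, 3, 4, 5, 6, 7, 8} must be used), so Q = 5.
Among the 6 still-open variables, 3 fits only P (and all 6 values in {2, 3, 4, 6, 7, 8} must be used), so P = 3.
Among the 5 still-open variables, 8 fits only R (and all 5 values in {2, 4, 6, 7, 8} must be used), so R = 8.

8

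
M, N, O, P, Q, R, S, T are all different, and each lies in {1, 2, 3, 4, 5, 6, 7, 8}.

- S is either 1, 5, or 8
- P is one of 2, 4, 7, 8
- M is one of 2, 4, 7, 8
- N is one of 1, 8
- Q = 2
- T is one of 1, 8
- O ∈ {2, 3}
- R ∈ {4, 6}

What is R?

Q has just one choice, so Q = 2. Eliminate 2 elsewhere: M, O, P.
O's domain is down to {3}, so O = 3.
The 6 still-open variables draw from only 6 values {1, 4, 5, 6, 7, 8}, so each is used; only S can be 5, hence S = 5.
The 5 still-open variables together cover exactly {1, 4, 6, 7, 8} — 5 values for 5 variables — and 6 appears only in R's list, so R = 6.

6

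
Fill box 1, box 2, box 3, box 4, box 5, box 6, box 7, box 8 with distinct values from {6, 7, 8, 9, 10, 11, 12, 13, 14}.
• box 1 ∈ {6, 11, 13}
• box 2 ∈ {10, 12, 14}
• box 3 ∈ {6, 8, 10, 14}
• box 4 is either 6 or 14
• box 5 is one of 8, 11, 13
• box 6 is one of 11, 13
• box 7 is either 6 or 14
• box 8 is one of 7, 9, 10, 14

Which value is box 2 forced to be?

12

box 4 and box 7 between them cover only {6, 14} — a naked pair. Remove those values from box 1, box 2, box 3, box 8.
box 1 and box 6 between them cover only {11, 13} — a naked pair. Remove those values from box 5.
That leaves box 5 = 8. Eliminate 8 elsewhere: box 3.
That leaves box 3 = 10. Remove 10 from box 2, box 8.
So box 2 = 12.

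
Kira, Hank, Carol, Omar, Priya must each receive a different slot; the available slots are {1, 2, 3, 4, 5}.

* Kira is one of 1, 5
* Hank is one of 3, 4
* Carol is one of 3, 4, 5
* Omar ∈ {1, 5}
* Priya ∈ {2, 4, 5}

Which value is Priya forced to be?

The 5 variables draw from only 5 values {1, 2, 3, 4, 5}, so each is used; only Priya can be 2, hence Priya = 2.

2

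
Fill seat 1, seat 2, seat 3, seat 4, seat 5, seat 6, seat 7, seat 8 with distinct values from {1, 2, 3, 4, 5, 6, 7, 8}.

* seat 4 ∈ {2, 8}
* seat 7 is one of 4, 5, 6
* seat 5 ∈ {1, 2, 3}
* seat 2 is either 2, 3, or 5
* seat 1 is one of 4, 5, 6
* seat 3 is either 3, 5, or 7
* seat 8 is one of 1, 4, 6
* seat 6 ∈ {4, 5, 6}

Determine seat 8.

1

Among the 8 variables, 7 fits only seat 3 (and all 8 values in {1, 2, 3, 4, 5, 6, 7, 8} must be used), so seat 3 = 7.
The 7 still-open variables together cover exactly {1, 2, 3, 4, 5, 6, 8} — 7 values for 7 variables — and 8 appears only in seat 4's list, so seat 4 = 8.
seat 1, seat 6, seat 7 between them cover only {4, 5, 6} — a naked triple. Remove those values from seat 2, seat 8.
So seat 8 = 1.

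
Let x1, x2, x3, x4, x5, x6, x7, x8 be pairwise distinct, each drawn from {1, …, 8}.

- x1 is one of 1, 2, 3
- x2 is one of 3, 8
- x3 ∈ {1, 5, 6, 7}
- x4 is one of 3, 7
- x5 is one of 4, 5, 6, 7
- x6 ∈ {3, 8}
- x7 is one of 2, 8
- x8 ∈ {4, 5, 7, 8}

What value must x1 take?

1

x2 and x6 between them cover only {3, 8} — a naked pair. Remove those values from x1, x4, x7, x8.
x4's domain is down to {7}, so x4 = 7. Strike 7 from x3, x5, x8.
That leaves x7 = 2. Strike 2 from x1.
So x1 = 1.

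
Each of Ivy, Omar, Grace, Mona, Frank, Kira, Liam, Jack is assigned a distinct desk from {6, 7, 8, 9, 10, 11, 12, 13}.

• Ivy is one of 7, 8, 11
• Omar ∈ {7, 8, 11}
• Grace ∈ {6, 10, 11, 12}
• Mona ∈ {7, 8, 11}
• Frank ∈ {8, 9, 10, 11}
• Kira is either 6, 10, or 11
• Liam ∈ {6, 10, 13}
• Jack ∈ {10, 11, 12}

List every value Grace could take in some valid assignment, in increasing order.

Among the 8 variables, 9 fits only Frank (and all 8 values in {6, 7, 8, 9, 10, 11, 12, 13} must be used), so Frank = 9.
The 7 still-open variables together cover exactly {6, 7, 8, 10, 11, 12, 13} — 7 values for 7 variables — and 13 appears only in Liam's list, so Liam = 13.
Ivy, Omar, Mona share exactly the 3 values {7, 8, 11}; by pigeonhole those values go to them, so strike 7, 8, 11 from Grace, Kira, Jack.
No further eliminations apply; Grace can still be any of 6, 10, 12.

6, 10, 12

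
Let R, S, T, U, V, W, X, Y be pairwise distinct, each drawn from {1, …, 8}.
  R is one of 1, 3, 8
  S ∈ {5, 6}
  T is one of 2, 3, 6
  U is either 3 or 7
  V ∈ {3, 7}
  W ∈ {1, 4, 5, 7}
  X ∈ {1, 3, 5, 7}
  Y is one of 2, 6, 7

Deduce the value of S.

Among the 8 variables, 4 fits only W (and all 8 values in {1, 2, 3, 4, 5, 6, 7, 8} must be used), so W = 4.
The 7 still-open variables together cover exactly {1, 2, 3, 5, 6, 7, 8} — 7 values for 7 variables — and 8 appears only in R's list, so R = 8.
The 6 still-open variables draw from only 6 values {1, 2, 3, 5, 6, 7}, so each is used; only X can be 1, hence X = 1.
Among the 5 still-open variables, 5 fits only S (and all 5 values in {2, 3, 5, 6, 7} must be used), so S = 5.

5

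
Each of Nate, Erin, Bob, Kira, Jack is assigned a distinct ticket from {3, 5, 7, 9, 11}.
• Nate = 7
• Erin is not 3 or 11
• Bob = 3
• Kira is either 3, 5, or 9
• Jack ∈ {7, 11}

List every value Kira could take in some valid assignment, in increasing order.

Nate's domain is down to {7}, so Nate = 7. Eliminate 7 elsewhere: Erin, Jack.
Bob's domain is down to {3}, so Bob = 3. Eliminate 3 elsewhere: Kira.
Jack has just one choice, so Jack = 11.
No further eliminations apply; Kira can still be any of 5, 9.

5, 9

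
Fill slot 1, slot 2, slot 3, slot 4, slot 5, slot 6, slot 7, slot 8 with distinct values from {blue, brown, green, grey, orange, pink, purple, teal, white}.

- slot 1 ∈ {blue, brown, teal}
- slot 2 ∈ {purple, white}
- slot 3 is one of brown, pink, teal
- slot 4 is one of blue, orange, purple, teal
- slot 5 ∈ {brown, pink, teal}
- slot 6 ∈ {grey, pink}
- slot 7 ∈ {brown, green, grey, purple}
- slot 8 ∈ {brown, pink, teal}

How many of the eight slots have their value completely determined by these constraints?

2

slot 3, slot 5, slot 8 share exactly the 3 values {brown, pink, teal}; by pigeonhole those values go to them, so strike brown, pink, teal from slot 1, slot 4, slot 6, slot 7.
That leaves slot 1 = blue. Remove blue from slot 4.
slot 6 must be grey (only option left). So slot 7 can't be grey.
Determined: slot 1=blue, slot 6=grey. The other slots each still have more than one consistent value. That makes 2.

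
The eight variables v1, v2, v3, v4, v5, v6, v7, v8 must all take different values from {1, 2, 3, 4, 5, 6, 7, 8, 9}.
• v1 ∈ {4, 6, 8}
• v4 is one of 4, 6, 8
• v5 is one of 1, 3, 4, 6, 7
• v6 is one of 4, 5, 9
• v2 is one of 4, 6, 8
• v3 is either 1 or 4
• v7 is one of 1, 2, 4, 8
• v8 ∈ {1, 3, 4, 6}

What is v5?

The 3 variables v1, v2, v4 are confined to {4, 6, 8}, which locks those values in; drop them from v3, v5, v6, v7, v8.
That leaves v3 = 1. Eliminate 1 elsewhere: v5, v7, v8.
v7 has just one choice, so v7 = 2.
v8 must be 3 (only option left). Strike 3 from v5.
So v5 = 7.

7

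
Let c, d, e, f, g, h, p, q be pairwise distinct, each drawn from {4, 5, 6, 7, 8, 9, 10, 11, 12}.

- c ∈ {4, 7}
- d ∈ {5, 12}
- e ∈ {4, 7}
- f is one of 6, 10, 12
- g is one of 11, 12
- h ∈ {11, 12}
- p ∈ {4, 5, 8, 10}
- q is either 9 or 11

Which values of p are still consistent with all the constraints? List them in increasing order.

8, 10

c and e between them cover only {4, 7} — a naked pair. Remove those values from p.
g and h share exactly the 2 values {11, 12}; by pigeonhole those values go to them, so strike 11, 12 from d, f, q.
d has just one choice, so d = 5. So p can't be 5.
q's domain is down to {9}, so q = 9.
No further eliminations apply; p can still be any of 8, 10.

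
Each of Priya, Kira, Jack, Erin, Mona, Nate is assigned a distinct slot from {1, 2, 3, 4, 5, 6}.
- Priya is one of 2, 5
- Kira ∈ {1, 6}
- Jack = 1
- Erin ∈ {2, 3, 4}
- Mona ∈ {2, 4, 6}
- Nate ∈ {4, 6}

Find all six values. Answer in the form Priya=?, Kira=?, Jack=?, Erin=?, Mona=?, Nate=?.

Priya=5, Kira=6, Jack=1, Erin=3, Mona=2, Nate=4

Jack's domain is down to {1}, so Jack = 1. Eliminate 1 elsewhere: Kira.
Kira must be 6 (only option left). Remove 6 from Mona, Nate.
Nate has just one choice, so Nate = 4. Eliminate 4 elsewhere: Erin, Mona.
Mona has just one choice, so Mona = 2. Strike 2 from Priya, Erin.
Priya's domain is down to {5}, so Priya = 5.
That leaves Erin = 3.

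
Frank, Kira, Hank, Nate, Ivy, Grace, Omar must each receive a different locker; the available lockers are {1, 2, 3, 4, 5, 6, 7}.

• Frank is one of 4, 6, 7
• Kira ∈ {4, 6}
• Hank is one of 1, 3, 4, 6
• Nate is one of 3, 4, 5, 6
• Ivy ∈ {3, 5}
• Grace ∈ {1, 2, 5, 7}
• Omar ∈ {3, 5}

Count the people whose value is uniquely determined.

3

The 7 variables together cover exactly {1, 2, 3, 4, 5, 6, 7} — 7 values for 7 variables — and 2 appears only in Grace's list, so Grace = 2.
Among the 6 still-open variables, 1 fits only Hank (and all 6 values in {1, 3, 4, 5, 6, 7} must be used), so Hank = 1.
The 5 still-open variables draw from only 5 values {3, 4, 5, 6, 7}, so each is used; only Frank can be 7, hence Frank = 7.
Ivy and Omar share exactly the 2 values {3, 5}; by pigeonhole those values go to them, so strike 3, 5 from Nate.
Determined: Frank=7, Hank=1, Grace=2. The other people each still have more than one consistent value. That makes 3.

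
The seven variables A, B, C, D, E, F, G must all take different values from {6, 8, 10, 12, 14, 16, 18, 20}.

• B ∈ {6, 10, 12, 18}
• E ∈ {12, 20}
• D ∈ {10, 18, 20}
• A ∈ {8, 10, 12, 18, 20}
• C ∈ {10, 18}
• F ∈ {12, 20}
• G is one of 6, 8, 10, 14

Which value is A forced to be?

The 7 variables draw from only 7 values {6, 8, 10, 12, 14, 18, 20}, so each is used; only G can be 14, hence G = 14.
The 6 still-open variables together cover exactly {6, 8, 10, 12, 18, 20} — 6 values for 6 variables — and 6 appears only in B's list, so B = 6.
Among the 5 still-open variables, 8 fits only A (and all 5 values in {8, 10, 12, 18, 20} must be used), so A = 8.

8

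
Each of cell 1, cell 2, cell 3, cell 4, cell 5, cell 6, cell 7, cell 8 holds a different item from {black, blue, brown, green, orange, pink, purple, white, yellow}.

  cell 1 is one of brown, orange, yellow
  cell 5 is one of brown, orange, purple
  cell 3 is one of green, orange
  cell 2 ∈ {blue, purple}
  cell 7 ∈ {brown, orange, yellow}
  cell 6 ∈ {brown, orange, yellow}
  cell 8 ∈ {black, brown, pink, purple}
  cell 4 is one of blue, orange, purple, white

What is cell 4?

The 3 variables cell 1, cell 6, cell 7 are confined to {brown, orange, yellow}, which locks those values in; drop them from cell 3, cell 4, cell 5, cell 8.
That leaves cell 3 = green.
That leaves cell 5 = purple. Eliminate purple elsewhere: cell 2, cell 4, cell 8.
cell 2 has just one choice, so cell 2 = blue. So cell 4 can't be blue.
So cell 4 = white.

white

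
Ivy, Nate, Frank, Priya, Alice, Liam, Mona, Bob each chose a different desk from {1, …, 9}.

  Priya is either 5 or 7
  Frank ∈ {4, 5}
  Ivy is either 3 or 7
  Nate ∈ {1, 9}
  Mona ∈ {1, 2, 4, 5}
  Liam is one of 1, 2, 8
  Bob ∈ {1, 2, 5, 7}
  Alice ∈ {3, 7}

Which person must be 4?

Frank

The 8 variables together cover exactly {1, 2, 3, 4, 5, 7, 8, 9} — 8 values for 8 variables — and 8 appears only in Liam's list, so Liam = 8.
Among the 7 still-open variables, 9 fits only Nate (and all 7 values in {1, 2, 3, 4, 5, 7, 9} must be used), so Nate = 9.
The 2 variables Ivy and Alice are confined to {3, 7}, which locks those values in; drop them from Priya, Bob.
Priya must be 5 (only option left). So Frank, Mona, Bob can't be 5.
So 4 goes to Frank.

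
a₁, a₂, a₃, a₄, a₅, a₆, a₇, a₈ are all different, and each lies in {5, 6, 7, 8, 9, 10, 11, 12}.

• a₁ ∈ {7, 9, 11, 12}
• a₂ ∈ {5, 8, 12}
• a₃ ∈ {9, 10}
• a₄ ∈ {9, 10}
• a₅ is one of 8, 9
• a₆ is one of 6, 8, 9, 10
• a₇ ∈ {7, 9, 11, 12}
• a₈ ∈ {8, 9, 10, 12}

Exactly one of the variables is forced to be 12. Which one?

a₈

The 8 variables draw from only 8 values {5, 6, 7, 8, 9, 10, 11, 12}, so each is used; only a₂ can be 5, hence a₂ = 5.
Among the 7 still-open variables, 6 fits only a₆ (and all 7 values in {6, 7, 8, 9, 10, 11, 12} must be used), so a₆ = 6.
The 2 variables a₃ and a₄ are confined to {9, 10}, which locks those values in; drop them from a₁, a₅, a₇, a₈.
a₅ has just one choice, so a₅ = 8. So a₈ can't be 8.
So 12 goes to a₈.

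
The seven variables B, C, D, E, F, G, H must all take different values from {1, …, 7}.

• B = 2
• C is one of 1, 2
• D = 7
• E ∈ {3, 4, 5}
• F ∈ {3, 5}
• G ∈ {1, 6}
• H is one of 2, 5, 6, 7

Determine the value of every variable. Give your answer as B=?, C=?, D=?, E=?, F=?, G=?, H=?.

B's domain is down to {2}, so B = 2. So C, H can't be 2.
C's domain is down to {1}, so C = 1. Strike 1 from G.
D must be 7 (only option left). Remove 7 from H.
G's domain is down to {6}, so G = 6. Remove 6 from H.
H must be 5 (only option left). So E, F can't be 5.
That leaves F = 3. So E can't be 3.
E has just one choice, so E = 4.

B=2, C=1, D=7, E=4, F=3, G=6, H=5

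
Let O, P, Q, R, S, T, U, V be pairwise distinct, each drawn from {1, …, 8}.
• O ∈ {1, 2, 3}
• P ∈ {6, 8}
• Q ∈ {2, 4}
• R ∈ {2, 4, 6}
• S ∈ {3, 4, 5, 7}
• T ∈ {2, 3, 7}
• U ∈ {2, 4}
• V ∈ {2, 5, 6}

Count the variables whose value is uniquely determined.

The 8 variables draw from only 8 values {1, 2, 3, 4, 5, 6, 7, 8}, so each is used; only O can be 1, hence O = 1.
Among the 7 still-open variables, 8 fits only P (and all 7 values in {2, 3, 4, 5, 6, 7, 8} must be used), so P = 8.
The 2 variables Q and U are confined to {2, 4}, which locks those values in; drop them from R, S, T, V.
R has just one choice, so R = 6. Strike 6 from V.
V's domain is down to {5}, so V = 5. So S can't be 5.
Determined: O=1, P=8, R=6, V=5. The other variables each still have more than one consistent value. That makes 4.

4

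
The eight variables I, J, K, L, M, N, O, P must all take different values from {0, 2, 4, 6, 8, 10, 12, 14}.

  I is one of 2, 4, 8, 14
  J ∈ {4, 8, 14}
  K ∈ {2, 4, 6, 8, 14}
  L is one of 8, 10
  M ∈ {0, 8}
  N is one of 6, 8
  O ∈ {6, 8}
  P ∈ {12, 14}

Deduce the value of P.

12

The 8 variables draw from only 8 values {0, 2, 4, 6, 8, 10, 12, 14}, so each is used; only M can be 0, hence M = 0.
The 7 still-open variables together cover exactly {2, 4, 6, 8, 10, 12, 14} — 7 values for 7 variables — and 10 appears only in L's list, so L = 10.
The 6 still-open variables draw from only 6 values {2, 4, 6, 8, 12, 14}, so each is used; only P can be 12, hence P = 12.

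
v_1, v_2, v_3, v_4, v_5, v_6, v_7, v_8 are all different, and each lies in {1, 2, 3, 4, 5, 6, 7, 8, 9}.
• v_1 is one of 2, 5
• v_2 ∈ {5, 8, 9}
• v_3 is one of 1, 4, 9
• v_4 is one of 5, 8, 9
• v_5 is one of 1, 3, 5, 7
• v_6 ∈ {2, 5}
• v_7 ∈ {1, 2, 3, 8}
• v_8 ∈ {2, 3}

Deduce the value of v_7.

1

Among the 8 variables, 4 fits only v_3 (and all 8 values in {1, 2, 3, 4, 5, 7, 8, 9} must be used), so v_3 = 4.
The 7 still-open variables draw from only 7 values {1, 2, 3, 5, 7, 8, 9}, so each is used; only v_5 can be 7, hence v_5 = 7.
The 6 still-open variables draw from only 6 values {1, 2, 3, 5, 8, 9}, so each is used; only v_7 can be 1, hence v_7 = 1.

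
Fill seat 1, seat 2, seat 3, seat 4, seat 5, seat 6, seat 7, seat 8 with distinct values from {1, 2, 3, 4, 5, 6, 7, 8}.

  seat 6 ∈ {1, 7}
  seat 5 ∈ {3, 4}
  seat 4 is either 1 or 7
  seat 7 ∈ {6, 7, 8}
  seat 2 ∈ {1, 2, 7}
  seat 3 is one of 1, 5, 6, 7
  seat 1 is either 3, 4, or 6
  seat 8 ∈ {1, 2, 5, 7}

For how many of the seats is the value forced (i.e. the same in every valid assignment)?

4

Among the 8 variables, 8 fits only seat 7 (and all 8 values in {1, 2, 3, 4, 5, 6, 7, 8} must be used), so seat 7 = 8.
The 2 variables seat 4 and seat 6 are confined to {1, 7}, which locks those values in; drop them from seat 2, seat 3, seat 8.
seat 2's domain is down to {2}, so seat 2 = 2. So seat 8 can't be 2.
That leaves seat 8 = 5. Remove 5 from seat 3.
That leaves seat 3 = 6. Strike 6 from seat 1.
Determined: seat 2=2, seat 3=6, seat 7=8, seat 8=5. The other seats each still have more than one consistent value. That makes 4.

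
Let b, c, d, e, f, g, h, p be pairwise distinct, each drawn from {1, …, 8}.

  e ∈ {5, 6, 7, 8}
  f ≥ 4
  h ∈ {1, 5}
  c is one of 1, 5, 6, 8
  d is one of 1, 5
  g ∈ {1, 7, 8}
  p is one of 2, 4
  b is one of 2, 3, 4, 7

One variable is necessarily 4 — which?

f

The 8 variables together cover exactly {1, 2, 3, 4, 5, 6, 7, 8} — 8 values for 8 variables — and 3 appears only in b's list, so b = 3.
The 7 still-open variables together cover exactly {1, 2, 4, 5, 6, 7, 8} — 7 values for 7 variables — and 2 appears only in p's list, so p = 2.
Among the 6 still-open variables, 4 fits only f (and all 6 values in {1, 4, 5, 6, 7, 8} must be used), so f = 4.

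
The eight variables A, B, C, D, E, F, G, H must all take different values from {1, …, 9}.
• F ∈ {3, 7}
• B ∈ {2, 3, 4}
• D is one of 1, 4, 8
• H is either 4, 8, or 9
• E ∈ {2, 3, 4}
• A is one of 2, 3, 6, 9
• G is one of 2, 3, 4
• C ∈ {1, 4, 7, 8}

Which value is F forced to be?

The 8 variables draw from only 8 values {1, 2, 3, 4, 6, 7, 8, 9}, so each is used; only A can be 6, hence A = 6.
Among the 7 still-open variables, 9 fits only H (and all 7 values in {1, 2, 3, 4, 7, 8, 9} must be used), so H = 9.
The 3 variables B, E, G are confined to {2, 3, 4}, which locks those values in; drop them from C, D, F.
So F = 7.

7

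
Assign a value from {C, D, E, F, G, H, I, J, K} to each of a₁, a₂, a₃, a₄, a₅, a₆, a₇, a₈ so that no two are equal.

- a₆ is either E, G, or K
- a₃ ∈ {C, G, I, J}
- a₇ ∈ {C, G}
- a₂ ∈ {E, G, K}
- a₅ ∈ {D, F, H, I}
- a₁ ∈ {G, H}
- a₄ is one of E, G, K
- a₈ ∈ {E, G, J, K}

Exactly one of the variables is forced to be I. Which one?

a₃

a₂, a₄, a₆ between them cover only {E, G, K} — a naked triple. Remove those values from a₁, a₃, a₇, a₈.
a₁ must be H (only option left). Eliminate H elsewhere: a₅.
a₇ has just one choice, so a₇ = C. Eliminate C elsewhere: a₃.
a₈ must be J (only option left). Strike J from a₃.
So I goes to a₃.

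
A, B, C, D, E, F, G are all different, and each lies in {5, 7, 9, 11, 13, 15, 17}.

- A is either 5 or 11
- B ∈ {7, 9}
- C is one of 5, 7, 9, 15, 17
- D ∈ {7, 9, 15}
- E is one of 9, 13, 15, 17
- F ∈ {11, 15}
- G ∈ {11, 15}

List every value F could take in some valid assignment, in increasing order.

11, 15

The 7 variables together cover exactly {5, 7, 9, 11, 13, 15, 17} — 7 values for 7 variables — and 13 appears only in E's list, so E = 13.
The 6 still-open variables together cover exactly {5, 7, 9, 11, 15, 17} — 6 values for 6 variables — and 17 appears only in C's list, so C = 17.
Among the 5 still-open variables, 5 fits only A (and all 5 values in {5, 7, 9, 11, 15} must be used), so A = 5.
F and G between them cover only {11, 15} — a naked pair. Remove those values from D.
No further eliminations apply; F can still be any of 11, 15.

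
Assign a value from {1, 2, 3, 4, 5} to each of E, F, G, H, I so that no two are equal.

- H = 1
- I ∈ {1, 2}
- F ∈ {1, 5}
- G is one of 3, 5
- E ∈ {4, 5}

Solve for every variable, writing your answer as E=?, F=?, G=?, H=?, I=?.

E=4, F=5, G=3, H=1, I=2

H has just one choice, so H = 1. Strike 1 from F, I.
I must be 2 (only option left).
F's domain is down to {5}, so F = 5. Strike 5 from E, G.
G's domain is down to {3}, so G = 3.
E must be 4 (only option left).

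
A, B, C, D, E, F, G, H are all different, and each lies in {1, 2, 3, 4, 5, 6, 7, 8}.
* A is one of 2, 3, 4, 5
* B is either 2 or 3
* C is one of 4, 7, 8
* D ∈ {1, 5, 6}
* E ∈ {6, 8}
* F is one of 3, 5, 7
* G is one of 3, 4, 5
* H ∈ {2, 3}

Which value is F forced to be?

7

The 8 variables draw from only 8 values {1, 2, 3, 4, 5, 6, 7, 8}, so each is used; only D can be 1, hence D = 1.
The 7 still-open variables draw from only 7 values {2, 3, 4, 5, 6, 7, 8}, so each is used; only E can be 6, hence E = 6.
The 6 still-open variables draw from only 6 values {2, 3, 4, 5, 7, 8}, so each is used; only C can be 8, hence C = 8.
The 5 still-open variables draw from only 5 values {2, 3, 4, 5, 7}, so each is used; only F can be 7, hence F = 7.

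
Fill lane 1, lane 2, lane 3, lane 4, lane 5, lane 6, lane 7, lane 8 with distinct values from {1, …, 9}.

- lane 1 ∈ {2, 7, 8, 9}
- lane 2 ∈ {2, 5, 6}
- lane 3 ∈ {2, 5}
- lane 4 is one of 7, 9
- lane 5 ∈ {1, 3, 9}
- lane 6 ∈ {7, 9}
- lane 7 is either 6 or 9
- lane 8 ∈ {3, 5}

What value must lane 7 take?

The 8 variables together cover exactly {1, 2, 3, 5, 6, 7, 8, 9} — 8 values for 8 variables — and 1 appears only in lane 5's list, so lane 5 = 1.
The 7 still-open variables draw from only 7 values {2, 3, 5, 6, 7, 8, 9}, so each is used; only lane 8 can be 3, hence lane 8 = 3.
Among the 6 still-open variables, 8 fits only lane 1 (and all 6 values in {2, 5, 6, 7, 8, 9} must be used), so lane 1 = 8.
The 2 variables lane 4 and lane 6 are confined to {7, 9}, which locks those values in; drop them from lane 7.
So lane 7 = 6.

6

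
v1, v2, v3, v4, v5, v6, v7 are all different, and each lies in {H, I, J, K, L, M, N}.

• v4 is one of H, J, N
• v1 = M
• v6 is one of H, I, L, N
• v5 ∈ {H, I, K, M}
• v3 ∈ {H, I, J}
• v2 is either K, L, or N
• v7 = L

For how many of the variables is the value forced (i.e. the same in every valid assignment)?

2

v1 must be M (only option left). Eliminate M elsewhere: v5.
v7 must be L (only option left). So v2, v6 can't be L.
Determined: v1=M, v7=L. The other variables each still have more than one consistent value. That makes 2.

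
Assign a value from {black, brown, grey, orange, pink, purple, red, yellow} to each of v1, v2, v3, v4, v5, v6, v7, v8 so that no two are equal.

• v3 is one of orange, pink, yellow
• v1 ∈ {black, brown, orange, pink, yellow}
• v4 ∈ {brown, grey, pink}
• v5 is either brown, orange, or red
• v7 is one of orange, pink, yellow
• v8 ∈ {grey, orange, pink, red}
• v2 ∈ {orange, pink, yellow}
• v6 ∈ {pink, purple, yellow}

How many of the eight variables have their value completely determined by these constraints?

The 8 variables draw from only 8 values {black, brown, grey, orange, pink, purple, red, yellow}, so each is used; only v1 can be black, hence v1 = black.
The 7 still-open variables draw from only 7 values {brown, grey, orange, pink, purple, red, yellow}, so each is used; only v6 can be purple, hence v6 = purple.
The 3 variables v2, v3, v7 are confined to {orange, pink, yellow}, which locks those values in; drop them from v4, v5, v8.
Determined: v1=black, v6=purple. The other variables each still have more than one consistent value. That makes 2.

2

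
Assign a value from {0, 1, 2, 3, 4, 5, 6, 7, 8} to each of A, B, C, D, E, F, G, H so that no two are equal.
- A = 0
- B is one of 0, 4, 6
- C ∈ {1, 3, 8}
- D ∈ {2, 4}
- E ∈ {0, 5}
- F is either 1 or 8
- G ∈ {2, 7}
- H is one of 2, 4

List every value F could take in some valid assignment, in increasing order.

1, 8

A must be 0 (only option left). Strike 0 from B, E.
E's domain is down to {5}, so E = 5.
The 2 variables D and H are confined to {2, 4}, which locks those values in; drop them from B, G.
B must be 6 (only option left).
That leaves G = 7.
No further eliminations apply; F can still be any of 1, 8.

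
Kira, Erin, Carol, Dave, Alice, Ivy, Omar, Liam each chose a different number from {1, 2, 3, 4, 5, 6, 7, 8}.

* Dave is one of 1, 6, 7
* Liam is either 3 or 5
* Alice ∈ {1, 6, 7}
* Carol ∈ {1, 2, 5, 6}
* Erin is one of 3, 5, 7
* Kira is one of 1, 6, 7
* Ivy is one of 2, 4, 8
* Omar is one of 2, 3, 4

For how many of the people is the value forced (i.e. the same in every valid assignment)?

Among the 8 variables, 8 fits only Ivy (and all 8 values in {1, 2, 3, 4, 5, 6, 7, 8} must be used), so Ivy = 8.
The 7 still-open variables draw from only 7 values {1, 2, 3, 4, 5, 6, 7}, so each is used; only Omar can be 4, hence Omar = 4.
The 6 still-open variables together cover exactly {1, 2, 3, 5, 6, 7} — 6 values for 6 variables — and 2 appears only in Carol's list, so Carol = 2.
Kira, Dave, Alice between them cover only {1, 6, 7} — a naked triple. Remove those values from Erin.
Determined: Carol=2, Ivy=8, Omar=4. The other people each still have more than one consistent value. That makes 3.

3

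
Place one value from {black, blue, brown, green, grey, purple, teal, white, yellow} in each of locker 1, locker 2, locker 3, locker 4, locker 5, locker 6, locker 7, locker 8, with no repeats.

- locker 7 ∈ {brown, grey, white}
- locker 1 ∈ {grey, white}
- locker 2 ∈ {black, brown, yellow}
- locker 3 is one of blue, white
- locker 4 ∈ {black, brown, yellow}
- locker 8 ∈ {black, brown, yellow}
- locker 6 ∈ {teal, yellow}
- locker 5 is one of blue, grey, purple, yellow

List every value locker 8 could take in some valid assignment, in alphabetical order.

Among the 8 variables, purple fits only locker 5 (and all 8 values in {black, blue, brown, grey, purple, teal, white, yellow} must be used), so locker 5 = purple.
The 7 still-open variables draw from only 7 values {black, blue, brown, grey, teal, white, yellow}, so each is used; only locker 3 can be blue, hence locker 3 = blue.
Among the 6 still-open variables, teal fits only locker 6 (and all 6 values in {black, brown, grey, teal, white, yellow} must be used), so locker 6 = teal.
The 3 variables locker 2, locker 4, locker 8 are confined to {black, brown, yellow}, which locks those values in; drop them from locker 7.
No further eliminations apply; locker 8 can still be any of black, brown, yellow.

black, brown, yellow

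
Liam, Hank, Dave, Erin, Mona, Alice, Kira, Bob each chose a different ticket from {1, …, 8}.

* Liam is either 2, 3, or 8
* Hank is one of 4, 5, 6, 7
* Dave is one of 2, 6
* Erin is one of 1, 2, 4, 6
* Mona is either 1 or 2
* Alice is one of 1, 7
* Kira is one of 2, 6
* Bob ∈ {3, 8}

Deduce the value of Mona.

1

Among the 8 variables, 5 fits only Hank (and all 8 values in {1, 2, 3, 4, 5, 6, 7, 8} must be used), so Hank = 5.
The 7 still-open variables draw from only 7 values {1, 2, 3, 4, 6, 7, 8}, so each is used; only Erin can be 4, hence Erin = 4.
The 6 still-open variables draw from only 6 values {1, 2, 3, 6, 7, 8}, so each is used; only Alice can be 7, hence Alice = 7.
Among the 5 still-open variables, 1 fits only Mona (and all 5 values in {1, 2, 3, 6, 8} must be used), so Mona = 1.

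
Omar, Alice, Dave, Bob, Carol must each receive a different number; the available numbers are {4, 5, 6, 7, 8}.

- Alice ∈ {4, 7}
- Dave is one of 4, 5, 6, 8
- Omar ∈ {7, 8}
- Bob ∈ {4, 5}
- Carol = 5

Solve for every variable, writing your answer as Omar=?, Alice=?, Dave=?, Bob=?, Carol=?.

Omar=8, Alice=7, Dave=6, Bob=4, Carol=5

Carol must be 5 (only option left). Remove 5 from Dave, Bob.
Bob must be 4 (only option left). Strike 4 from Alice, Dave.
Alice's domain is down to {7}, so Alice = 7. Strike 7 from Omar.
Omar's domain is down to {8}, so Omar = 8. Strike 8 from Dave.
Dave has just one choice, so Dave = 6.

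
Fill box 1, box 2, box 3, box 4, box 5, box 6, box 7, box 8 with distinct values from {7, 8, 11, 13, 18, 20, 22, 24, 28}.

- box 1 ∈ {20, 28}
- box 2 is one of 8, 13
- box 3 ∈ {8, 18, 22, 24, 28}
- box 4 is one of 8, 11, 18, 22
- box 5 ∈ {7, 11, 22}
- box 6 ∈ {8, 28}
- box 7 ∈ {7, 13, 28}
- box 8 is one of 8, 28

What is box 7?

7

The 2 variables box 6 and box 8 are confined to {8, 28}, which locks those values in; drop them from box 1, box 2, box 3, box 4, box 7.
box 1 must be 20 (only option left).
box 2's domain is down to {13}, so box 2 = 13. So box 7 can't be 13.
So box 7 = 7.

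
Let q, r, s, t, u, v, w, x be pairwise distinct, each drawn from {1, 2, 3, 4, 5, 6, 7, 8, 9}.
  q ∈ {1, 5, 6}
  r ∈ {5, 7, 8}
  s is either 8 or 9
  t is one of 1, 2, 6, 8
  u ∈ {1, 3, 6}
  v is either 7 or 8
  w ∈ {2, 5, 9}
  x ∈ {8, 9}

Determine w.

The 8 variables together cover exactly {1, 2, 3, 5, 6, 7, 8, 9} — 8 values for 8 variables — and 3 appears only in u's list, so u = 3.
s and x between them cover only {8, 9} — a naked pair. Remove those values from r, t, v, w.
v's domain is down to {7}, so v = 7. Remove 7 from r.
r's domain is down to {5}, so r = 5. Eliminate 5 elsewhere: q, w.
So w = 2.

2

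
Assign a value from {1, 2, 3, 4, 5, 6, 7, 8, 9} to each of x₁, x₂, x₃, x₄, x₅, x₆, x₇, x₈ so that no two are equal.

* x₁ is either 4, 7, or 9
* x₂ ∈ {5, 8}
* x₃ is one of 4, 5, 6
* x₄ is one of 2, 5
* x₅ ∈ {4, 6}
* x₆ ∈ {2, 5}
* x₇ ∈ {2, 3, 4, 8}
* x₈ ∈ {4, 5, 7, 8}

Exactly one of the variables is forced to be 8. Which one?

Among the 8 variables, 3 fits only x₇ (and all 8 values in {2, 3, 4, 5, 6, 7, 8, 9} must be used), so x₇ = 3.
The 7 still-open variables draw from only 7 values {2, 4, 5, 6, 7, 8, 9}, so each is used; only x₁ can be 9, hence x₁ = 9.
The 6 still-open variables draw from only 6 values {2, 4, 5, 6, 7, 8}, so each is used; only x₈ can be 7, hence x₈ = 7.
Among the 5 still-open variables, 8 fits only x₂ (and all 5 values in {2, 4, 5, 6, 8} must be used), so x₂ = 8.

x₂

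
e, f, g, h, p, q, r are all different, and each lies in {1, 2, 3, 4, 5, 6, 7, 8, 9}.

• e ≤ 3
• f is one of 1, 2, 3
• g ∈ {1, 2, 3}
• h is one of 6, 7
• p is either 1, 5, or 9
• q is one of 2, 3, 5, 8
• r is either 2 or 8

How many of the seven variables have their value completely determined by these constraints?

The 3 variables e, f, g are confined to {1, 2, 3}, which locks those values in; drop them from p, q, r.
r's domain is down to {8}, so r = 8. Remove 8 from q.
q's domain is down to {5}, so q = 5. So p can't be 5.
p's domain is down to {9}, so p = 9.
Determined: p=9, q=5, r=8. The other variables each still have more than one consistent value. That makes 3.

3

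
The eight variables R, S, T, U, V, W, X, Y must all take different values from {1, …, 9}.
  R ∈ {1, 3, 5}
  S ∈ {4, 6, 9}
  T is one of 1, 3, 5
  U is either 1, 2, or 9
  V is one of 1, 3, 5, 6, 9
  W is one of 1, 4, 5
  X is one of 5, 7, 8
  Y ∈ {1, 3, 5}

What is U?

R, T, Y share exactly the 3 values {1, 3, 5}; by pigeonhole those values go to them, so strike 1, 3, 5 from U, V, W, X.
That leaves W = 4. Remove 4 from S.
The 2 variables S and V are confined to {6, 9}, which locks those values in; drop them from U.
So U = 2.

2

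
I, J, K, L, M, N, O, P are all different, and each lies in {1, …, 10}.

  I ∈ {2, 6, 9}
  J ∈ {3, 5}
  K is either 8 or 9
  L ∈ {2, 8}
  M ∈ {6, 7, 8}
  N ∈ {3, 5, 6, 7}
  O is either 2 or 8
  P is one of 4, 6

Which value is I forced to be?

The 8 variables together cover exactly {2, 3, 4, 5, 6, 7, 8, 9} — 8 values for 8 variables — and 4 appears only in P's list, so P = 4.
L and O share exactly the 2 values {2, 8}; by pigeonhole those values go to them, so strike 2, 8 from I, K, M.
K must be 9 (only option left). Eliminate 9 elsewhere: I.
So I = 6.

6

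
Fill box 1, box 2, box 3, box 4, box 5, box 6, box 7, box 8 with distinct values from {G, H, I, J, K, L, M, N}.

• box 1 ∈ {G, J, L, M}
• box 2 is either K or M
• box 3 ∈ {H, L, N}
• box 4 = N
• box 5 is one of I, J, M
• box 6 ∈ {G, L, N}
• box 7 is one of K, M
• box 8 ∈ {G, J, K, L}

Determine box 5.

box 4 has just one choice, so box 4 = N. So box 3, box 6 can't be N.
The 7 still-open variables draw from only 7 values {G, H, I, J, K, L, M}, so each is used; only box 3 can be H, hence box 3 = H.
The 6 still-open variables together cover exactly {G, I, J, K, L, M} — 6 values for 6 variables — and I appears only in box 5's list, so box 5 = I.

I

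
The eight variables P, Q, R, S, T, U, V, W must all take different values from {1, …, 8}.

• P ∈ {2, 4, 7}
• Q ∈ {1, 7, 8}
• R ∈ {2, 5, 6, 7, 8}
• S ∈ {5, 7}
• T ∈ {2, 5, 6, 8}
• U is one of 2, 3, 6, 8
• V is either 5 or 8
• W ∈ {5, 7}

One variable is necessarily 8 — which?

The 8 variables together cover exactly {1, 2, 3, 4, 5, 6, 7, 8} — 8 values for 8 variables — and 1 appears only in Q's list, so Q = 1.
The 7 still-open variables together cover exactly {2, 3, 4, 5, 6, 7, 8} — 7 values for 7 variables — and 3 appears only in U's list, so U = 3.
Among the 6 still-open variables, 4 fits only P (and all 6 values in {2, 4, 5, 6, 7, 8} must be used), so P = 4.
S and W share exactly the 2 values {5, 7}; by pigeonhole those values go to them, so strike 5, 7 from R, T, V.
So 8 goes to V.

V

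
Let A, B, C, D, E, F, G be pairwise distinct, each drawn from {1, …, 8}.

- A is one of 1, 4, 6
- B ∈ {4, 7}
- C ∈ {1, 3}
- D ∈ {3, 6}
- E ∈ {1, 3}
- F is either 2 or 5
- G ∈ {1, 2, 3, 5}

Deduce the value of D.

The 7 variables draw from only 7 values {1, 2, 3, 4, 5, 6, 7}, so each is used; only B can be 7, hence B = 7.
The 6 still-open variables together cover exactly {1, 2, 3, 4, 5, 6} — 6 values for 6 variables — and 4 appears only in A's list, so A = 4.
Among the 5 still-open variables, 6 fits only D (and all 5 values in {1, 2, 3, 5, 6} must be used), so D = 6.

6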